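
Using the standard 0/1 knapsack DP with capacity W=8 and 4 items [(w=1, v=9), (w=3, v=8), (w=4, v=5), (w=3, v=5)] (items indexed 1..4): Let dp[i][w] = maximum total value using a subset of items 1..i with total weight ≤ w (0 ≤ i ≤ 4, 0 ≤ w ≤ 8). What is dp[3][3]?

i\w   0   1   2   3   4   5   6   7   8
  0   0   0   0   0   0   0   0   0   0
  1   0   9   9   9   9   9   9   9   9
  2   0   9   9   9  17  17  17  17  17
  3   0   9   9   9  17  17  17  17  22
  4   0   9   9   9  17  17  17  22  22

9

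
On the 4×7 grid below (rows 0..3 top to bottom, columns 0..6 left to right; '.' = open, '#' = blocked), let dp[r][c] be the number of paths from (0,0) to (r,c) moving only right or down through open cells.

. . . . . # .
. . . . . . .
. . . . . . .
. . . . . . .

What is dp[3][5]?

r\c   0   1   2   3   4   5   6
  0   1   1   1   1   1   0   0
  1   1   2   3   4   5   5   5
  2   1   3   6  10  15  20  25
  3   1   4  10  20  35  55  80

55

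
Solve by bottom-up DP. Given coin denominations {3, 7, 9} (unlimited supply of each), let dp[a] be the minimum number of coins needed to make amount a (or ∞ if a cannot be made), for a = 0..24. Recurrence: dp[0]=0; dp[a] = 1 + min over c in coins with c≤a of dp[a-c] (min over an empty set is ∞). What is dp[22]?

 a  0  1  2  3  4  5  6  7  8  9 10 11 12 13 14 15 16 17 18 19 20 21 22 23 24
dp  0  -  -  1  -  -  2  1  -  1  2  -  2  3  2  3  2  3  2  3  4  3  4  3  4
(- denotes ∞ / unreachable)

4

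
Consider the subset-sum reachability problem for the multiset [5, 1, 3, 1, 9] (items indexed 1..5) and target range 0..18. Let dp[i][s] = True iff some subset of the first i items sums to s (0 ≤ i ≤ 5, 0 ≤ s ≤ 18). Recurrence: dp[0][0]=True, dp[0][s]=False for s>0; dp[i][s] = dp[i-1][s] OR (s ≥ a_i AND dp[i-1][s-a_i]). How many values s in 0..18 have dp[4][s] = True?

i\s   0   1   2   3   4   5   6   7   8   9  10  11  12  13  14  15  16  17  18
  0   T   F   F   F   F   F   F   F   F   F   F   F   F   F   F   F   F   F   F
  1   T   F   F   F   F   T   F   F   F   F   F   F   F   F   F   F   F   F   F
  2   T   T   F   F   F   T   T   F   F   F   F   F   F   F   F   F   F   F   F
  3   T   T   F   T   T   T   T   F   T   T   F   F   F   F   F   F   F   F   F
  4   T   T   T   T   T   T   T   T   T   T   T   F   F   F   F   F   F   F   F
  5   T   T   T   T   T   T   T   T   T   T   T   T   T   T   T   T   T   T   T

11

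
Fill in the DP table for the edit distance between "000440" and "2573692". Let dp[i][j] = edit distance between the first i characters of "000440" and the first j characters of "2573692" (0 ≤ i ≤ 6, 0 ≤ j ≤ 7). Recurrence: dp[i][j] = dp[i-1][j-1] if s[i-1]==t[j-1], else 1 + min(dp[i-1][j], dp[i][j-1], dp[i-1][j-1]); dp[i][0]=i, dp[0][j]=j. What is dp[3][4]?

4

   ''  2  5  7  3  6  9  2
''  0  1  2  3  4  5  6  7
 0  1  1  2  3  4  5  6  7
 0  2  2  2  3  4  5  6  7
 0  3  3  3  3  4  5  6  7
 4  4  4  4  4  4  5  6  7
 4  5  5  5  5  5  5  6  7
 0  6  6  6  6  6  6  6  7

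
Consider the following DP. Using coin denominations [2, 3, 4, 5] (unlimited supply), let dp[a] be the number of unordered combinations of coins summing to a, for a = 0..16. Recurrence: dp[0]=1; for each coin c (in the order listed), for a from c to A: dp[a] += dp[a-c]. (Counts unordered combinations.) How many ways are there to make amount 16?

after  coin     0     1     2     3     4     5     6     7     8     9    10    11    12    13    14    15    16
          2     1     0     1     0     1     0     1     0     1     0     1     0     1     0     1     0     1
          3     1     0     1     1     1     1     2     1     2     2     2     2     3     2     3     3     3
          4     1     0     1     1     2     1     3     2     4     3     5     4     7     5     8     7    10
          5     1     0     1     1     2     2     3     3     5     5     7     7    10    10    13    14    17

17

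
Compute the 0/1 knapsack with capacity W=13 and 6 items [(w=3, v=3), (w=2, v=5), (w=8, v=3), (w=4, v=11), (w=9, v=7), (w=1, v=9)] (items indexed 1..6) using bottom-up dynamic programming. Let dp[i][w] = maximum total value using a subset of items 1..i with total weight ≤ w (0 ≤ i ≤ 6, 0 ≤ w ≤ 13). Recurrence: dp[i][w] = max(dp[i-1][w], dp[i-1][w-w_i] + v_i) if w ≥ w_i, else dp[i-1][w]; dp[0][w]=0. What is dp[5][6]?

16

i\w   0   1   2   3   4   5   6   7   8   9  10  11  12  13
  0   0   0   0   0   0   0   0   0   0   0   0   0   0   0
  1   0   0   0   3   3   3   3   3   3   3   3   3   3   3
  2   0   0   5   5   5   8   8   8   8   8   8   8   8   8
  3   0   0   5   5   5   8   8   8   8   8   8   8   8  11
  4   0   0   5   5  11  11  16  16  16  19  19  19  19  19
  5   0   0   5   5  11  11  16  16  16  19  19  19  19  19
  6   0   9   9  14  14  20  20  25  25  25  28  28  28  28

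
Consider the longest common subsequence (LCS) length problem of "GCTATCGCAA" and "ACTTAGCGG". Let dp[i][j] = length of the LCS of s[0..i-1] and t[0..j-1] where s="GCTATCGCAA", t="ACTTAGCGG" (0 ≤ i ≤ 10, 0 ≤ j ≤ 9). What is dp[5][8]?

   ''  A  C  T  T  A  G  C  G  G
''  0  0  0  0  0  0  0  0  0  0
 G  0  0  0  0  0  0  1  1  1  1
 C  0  0  1  1  1  1  1  2  2  2
 T  0  0  1  2  2  2  2  2  2  2
 A  0  1  1  2  2  3  3  3  3  3
 T  0  1  1  2  3  3  3  3  3  3
 C  0  1  2  2  3  3  3  4  4  4
 G  0  1  2  2  3  3  4  4  5  5
 C  0  1  2  2  3  3  4  5  5  5
 A  0  1  2  2  3  4  4  5  5  5
 A  0  1  2  2  3  4  4  5  5  5

3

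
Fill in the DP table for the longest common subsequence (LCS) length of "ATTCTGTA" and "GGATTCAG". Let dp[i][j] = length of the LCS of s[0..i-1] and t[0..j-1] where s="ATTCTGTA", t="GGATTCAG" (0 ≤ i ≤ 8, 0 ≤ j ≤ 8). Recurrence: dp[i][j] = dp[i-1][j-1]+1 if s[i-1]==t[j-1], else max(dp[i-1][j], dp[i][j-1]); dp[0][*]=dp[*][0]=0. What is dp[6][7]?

   ''  G  G  A  T  T  C  A  G
''  0  0  0  0  0  0  0  0  0
 A  0  0  0  1  1  1  1  1  1
 T  0  0  0  1  2  2  2  2  2
 T  0  0  0  1  2  3  3  3  3
 C  0  0  0  1  2  3  4  4  4
 T  0  0  0  1  2  3  4  4  4
 G  0  1  1  1  2  3  4  4  5
 T  0  1  1  1  2  3  4  4  5
 A  0  1  1  2  2  3  4  5  5

4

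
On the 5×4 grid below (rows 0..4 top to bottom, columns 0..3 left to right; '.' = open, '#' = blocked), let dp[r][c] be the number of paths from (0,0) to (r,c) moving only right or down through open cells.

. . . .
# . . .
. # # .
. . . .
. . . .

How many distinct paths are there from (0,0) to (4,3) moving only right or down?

r\c   0   1   2   3
  0   1   1   1   1
  1   0   1   2   3
  2   0   0   0   3
  3   0   0   0   3
  4   0   0   0   3

3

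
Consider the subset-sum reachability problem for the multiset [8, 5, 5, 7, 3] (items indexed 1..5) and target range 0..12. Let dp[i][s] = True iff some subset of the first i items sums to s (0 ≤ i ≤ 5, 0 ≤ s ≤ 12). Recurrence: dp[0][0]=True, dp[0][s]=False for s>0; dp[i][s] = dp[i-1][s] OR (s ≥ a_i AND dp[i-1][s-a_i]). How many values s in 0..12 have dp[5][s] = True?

8

i\s   0   1   2   3   4   5   6   7   8   9  10  11  12
  0   T   F   F   F   F   F   F   F   F   F   F   F   F
  1   T   F   F   F   F   F   F   F   T   F   F   F   F
  2   T   F   F   F   F   T   F   F   T   F   F   F   F
  3   T   F   F   F   F   T   F   F   T   F   T   F   F
  4   T   F   F   F   F   T   F   T   T   F   T   F   T
  5   T   F   F   T   F   T   F   T   T   F   T   T   T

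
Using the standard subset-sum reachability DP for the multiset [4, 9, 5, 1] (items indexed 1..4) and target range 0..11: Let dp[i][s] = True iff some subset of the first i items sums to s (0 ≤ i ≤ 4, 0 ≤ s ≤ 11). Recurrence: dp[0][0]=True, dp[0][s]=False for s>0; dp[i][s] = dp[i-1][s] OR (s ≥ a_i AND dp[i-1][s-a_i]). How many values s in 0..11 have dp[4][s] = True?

7

i\s   0   1   2   3   4   5   6   7   8   9  10  11
  0   T   F   F   F   F   F   F   F   F   F   F   F
  1   T   F   F   F   T   F   F   F   F   F   F   F
  2   T   F   F   F   T   F   F   F   F   T   F   F
  3   T   F   F   F   T   T   F   F   F   T   F   F
  4   T   T   F   F   T   T   T   F   F   T   T   F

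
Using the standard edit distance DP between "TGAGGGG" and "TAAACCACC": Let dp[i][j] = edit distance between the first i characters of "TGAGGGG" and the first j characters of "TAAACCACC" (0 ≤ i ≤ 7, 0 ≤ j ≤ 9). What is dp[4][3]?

2

   ''  T  A  A  A  C  C  A  C  C
''  0  1  2  3  4  5  6  7  8  9
 T  1  0  1  2  3  4  5  6  7  8
 G  2  1  1  2  3  4  5  6  7  8
 A  3  2  1  1  2  3  4  5  6  7
 G  4  3  2  2  2  3  4  5  6  7
 G  5  4  3  3  3  3  4  5  6  7
 G  6  5  4  4  4  4  4  5  6  7
 G  7  6  5  5  5  5  5  5  6  7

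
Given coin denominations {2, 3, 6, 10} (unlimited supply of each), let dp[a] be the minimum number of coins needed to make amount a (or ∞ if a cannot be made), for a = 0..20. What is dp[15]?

3

 a  0  1  2  3  4  5  6  7  8  9 10 11 12 13 14 15 16 17 18 19 20
dp  0  -  1  1  2  2  1  3  2  2  1  3  2  2  3  3  2  4  3  3  2
(- denotes ∞ / unreachable)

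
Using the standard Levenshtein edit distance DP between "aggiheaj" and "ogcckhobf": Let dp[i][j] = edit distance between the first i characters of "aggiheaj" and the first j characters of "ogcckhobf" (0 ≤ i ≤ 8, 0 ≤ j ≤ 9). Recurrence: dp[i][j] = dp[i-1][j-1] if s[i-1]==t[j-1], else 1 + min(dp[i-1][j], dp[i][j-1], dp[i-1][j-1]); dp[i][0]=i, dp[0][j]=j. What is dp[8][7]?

7

   ''  o  g  c  c  k  h  o  b  f
''  0  1  2  3  4  5  6  7  8  9
 a  1  1  2  3  4  5  6  7  8  9
 g  2  2  1  2  3  4  5  6  7  8
 g  3  3  2  2  3  4  5  6  7  8
 i  4  4  3  3  3  4  5  6  7  8
 h  5  5  4  4  4  4  4  5  6  7
 e  6  6  5  5  5  5  5  5  6  7
 a  7  7  6  6  6  6  6  6  6  7
 j  8  8  7  7  7  7  7  7  7  7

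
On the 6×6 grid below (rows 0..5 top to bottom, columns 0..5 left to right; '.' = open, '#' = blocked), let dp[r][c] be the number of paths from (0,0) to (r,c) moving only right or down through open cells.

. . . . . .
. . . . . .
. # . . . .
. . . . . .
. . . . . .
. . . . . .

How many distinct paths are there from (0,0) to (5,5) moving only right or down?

r\c   0   1   2   3   4   5
  0   1   1   1   1   1   1
  1   1   2   3   4   5   6
  2   1   0   3   7  12  18
  3   1   1   4  11  23  41
  4   1   2   6  17  40  81
  5   1   3   9  26  66 147

147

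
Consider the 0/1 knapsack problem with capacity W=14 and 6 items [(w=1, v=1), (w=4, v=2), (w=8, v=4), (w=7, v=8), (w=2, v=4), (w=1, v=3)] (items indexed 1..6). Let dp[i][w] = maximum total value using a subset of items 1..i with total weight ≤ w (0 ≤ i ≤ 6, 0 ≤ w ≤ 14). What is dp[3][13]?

7

i\w   0   1   2   3   4   5   6   7   8   9  10  11  12  13  14
  0   0   0   0   0   0   0   0   0   0   0   0   0   0   0   0
  1   0   1   1   1   1   1   1   1   1   1   1   1   1   1   1
  2   0   1   1   1   2   3   3   3   3   3   3   3   3   3   3
  3   0   1   1   1   2   3   3   3   4   5   5   5   6   7   7
  4   0   1   1   1   2   3   3   8   9   9   9  10  11  11  11
  5   0   1   4   5   5   5   6   8   9  12  13  13  13  14  15
  6   0   3   4   7   8   8   8   9  11  12  15  16  16  16  17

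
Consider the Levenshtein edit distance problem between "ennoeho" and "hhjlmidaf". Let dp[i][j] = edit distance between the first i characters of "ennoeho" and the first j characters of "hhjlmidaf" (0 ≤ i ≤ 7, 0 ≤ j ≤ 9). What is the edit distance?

9

   ''  h  h  j  l  m  i  d  a  f
''  0  1  2  3  4  5  6  7  8  9
 e  1  1  2  3  4  5  6  7  8  9
 n  2  2  2  3  4  5  6  7  8  9
 n  3  3  3  3  4  5  6  7  8  9
 o  4  4  4  4  4  5  6  7  8  9
 e  5  5  5  5  5  5  6  7  8  9
 h  6  5  5  6  6  6  6  7  8  9
 o  7  6  6  6  7  7  7  7  8  9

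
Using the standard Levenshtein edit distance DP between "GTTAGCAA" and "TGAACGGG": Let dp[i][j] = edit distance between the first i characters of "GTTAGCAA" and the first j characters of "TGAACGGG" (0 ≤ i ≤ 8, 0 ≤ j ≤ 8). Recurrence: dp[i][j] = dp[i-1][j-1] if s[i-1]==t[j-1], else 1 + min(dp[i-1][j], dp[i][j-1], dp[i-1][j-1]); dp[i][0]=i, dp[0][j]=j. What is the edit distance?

   ''  T  G  A  A  C  G  G  G
''  0  1  2  3  4  5  6  7  8
 G  1  1  1  2  3  4  5  6  7
 T  2  1  2  2  3  4  5  6  7
 T  3  2  2  3  3  4  5  6  7
 A  4  3  3  2  3  4  5  6  7
 G  5  4  3  3  3  4  4  5  6
 C  6  5  4  4  4  3  4  5  6
 A  7  6  5  4  4  4  4  5  6
 A  8  7  6  5  4  5  5  5  6

6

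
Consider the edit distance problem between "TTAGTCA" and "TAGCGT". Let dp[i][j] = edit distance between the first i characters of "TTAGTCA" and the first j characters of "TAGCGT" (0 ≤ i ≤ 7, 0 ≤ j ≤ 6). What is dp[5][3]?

2

   ''  T  A  G  C  G  T
''  0  1  2  3  4  5  6
 T  1  0  1  2  3  4  5
 T  2  1  1  2  3  4  4
 A  3  2  1  2  3  4  5
 G  4  3  2  1  2  3  4
 T  5  4  3  2  2  3  3
 C  6  5  4  3  2  3  4
 A  7  6  5  4  3  3  4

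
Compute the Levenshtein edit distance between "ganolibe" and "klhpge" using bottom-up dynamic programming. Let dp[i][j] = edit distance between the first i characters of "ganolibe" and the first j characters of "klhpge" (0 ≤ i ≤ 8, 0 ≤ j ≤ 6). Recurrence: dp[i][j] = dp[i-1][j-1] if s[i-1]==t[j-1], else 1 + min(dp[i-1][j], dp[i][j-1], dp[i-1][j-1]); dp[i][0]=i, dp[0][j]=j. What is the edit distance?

7

   ''  k  l  h  p  g  e
''  0  1  2  3  4  5  6
 g  1  1  2  3  4  4  5
 a  2  2  2  3  4  5  5
 n  3  3  3  3  4  5  6
 o  4  4  4  4  4  5  6
 l  5  5  4  5  5  5  6
 i  6  6  5  5  6  6  6
 b  7  7  6  6  6  7  7
 e  8  8  7  7  7  7  7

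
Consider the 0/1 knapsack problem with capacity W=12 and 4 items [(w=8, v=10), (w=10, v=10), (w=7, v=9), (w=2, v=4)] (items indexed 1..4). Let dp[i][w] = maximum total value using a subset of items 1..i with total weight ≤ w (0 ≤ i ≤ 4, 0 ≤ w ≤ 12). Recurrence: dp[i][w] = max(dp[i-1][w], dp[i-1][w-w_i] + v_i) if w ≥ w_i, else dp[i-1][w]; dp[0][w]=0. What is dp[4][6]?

i\w   0   1   2   3   4   5   6   7   8   9  10  11  12
  0   0   0   0   0   0   0   0   0   0   0   0   0   0
  1   0   0   0   0   0   0   0   0  10  10  10  10  10
  2   0   0   0   0   0   0   0   0  10  10  10  10  10
  3   0   0   0   0   0   0   0   9  10  10  10  10  10
  4   0   0   4   4   4   4   4   9  10  13  14  14  14

4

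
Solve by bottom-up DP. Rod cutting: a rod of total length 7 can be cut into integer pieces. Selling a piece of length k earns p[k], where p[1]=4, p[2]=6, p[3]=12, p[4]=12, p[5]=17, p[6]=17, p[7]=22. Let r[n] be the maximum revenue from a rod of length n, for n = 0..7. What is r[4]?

16

   n    0    1    2    3    4    5    6    7
r[n]    0    4    8   12   16   20   24   28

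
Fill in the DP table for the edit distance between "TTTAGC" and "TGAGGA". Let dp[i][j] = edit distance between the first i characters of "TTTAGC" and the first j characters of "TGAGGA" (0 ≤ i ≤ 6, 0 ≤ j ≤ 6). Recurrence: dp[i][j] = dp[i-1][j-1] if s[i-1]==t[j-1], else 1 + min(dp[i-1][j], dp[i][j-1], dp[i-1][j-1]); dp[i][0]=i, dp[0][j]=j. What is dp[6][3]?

4

   ''  T  G  A  G  G  A
''  0  1  2  3  4  5  6
 T  1  0  1  2  3  4  5
 T  2  1  1  2  3  4  5
 T  3  2  2  2  3  4  5
 A  4  3  3  2  3  4  4
 G  5  4  3  3  2  3  4
 C  6  5  4  4  3  3  4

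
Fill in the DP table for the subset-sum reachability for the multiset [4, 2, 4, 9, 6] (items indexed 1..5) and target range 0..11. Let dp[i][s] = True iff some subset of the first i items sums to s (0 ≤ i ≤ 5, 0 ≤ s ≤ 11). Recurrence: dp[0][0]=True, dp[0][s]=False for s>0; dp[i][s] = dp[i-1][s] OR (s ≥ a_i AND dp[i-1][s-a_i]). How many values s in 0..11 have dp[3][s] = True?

6

i\s   0   1   2   3   4   5   6   7   8   9  10  11
  0   T   F   F   F   F   F   F   F   F   F   F   F
  1   T   F   F   F   T   F   F   F   F   F   F   F
  2   T   F   T   F   T   F   T   F   F   F   F   F
  3   T   F   T   F   T   F   T   F   T   F   T   F
  4   T   F   T   F   T   F   T   F   T   T   T   T
  5   T   F   T   F   T   F   T   F   T   T   T   T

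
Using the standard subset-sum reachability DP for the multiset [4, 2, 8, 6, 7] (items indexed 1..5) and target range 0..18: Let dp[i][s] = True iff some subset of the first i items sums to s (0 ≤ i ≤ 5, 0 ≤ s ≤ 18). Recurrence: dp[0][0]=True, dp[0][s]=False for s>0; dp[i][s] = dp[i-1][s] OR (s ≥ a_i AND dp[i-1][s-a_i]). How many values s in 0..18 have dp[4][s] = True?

10

i\s   0   1   2   3   4   5   6   7   8   9  10  11  12  13  14  15  16  17  18
  0   T   F   F   F   F   F   F   F   F   F   F   F   F   F   F   F   F   F   F
  1   T   F   F   F   T   F   F   F   F   F   F   F   F   F   F   F   F   F   F
  2   T   F   T   F   T   F   T   F   F   F   F   F   F   F   F   F   F   F   F
  3   T   F   T   F   T   F   T   F   T   F   T   F   T   F   T   F   F   F   F
  4   T   F   T   F   T   F   T   F   T   F   T   F   T   F   T   F   T   F   T
  5   T   F   T   F   T   F   T   T   T   T   T   T   T   T   T   T   T   T   T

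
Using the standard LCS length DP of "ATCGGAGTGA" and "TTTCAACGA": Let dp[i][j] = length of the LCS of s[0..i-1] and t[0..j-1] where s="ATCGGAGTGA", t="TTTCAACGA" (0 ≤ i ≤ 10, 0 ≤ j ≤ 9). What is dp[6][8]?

   ''  T  T  T  C  A  A  C  G  A
''  0  0  0  0  0  0  0  0  0  0
 A  0  0  0  0  0  1  1  1  1  1
 T  0  1  1  1  1  1  1  1  1  1
 C  0  1  1  1  2  2  2  2  2  2
 G  0  1  1  1  2  2  2  2  3  3
 G  0  1  1  1  2  2  2  2  3  3
 A  0  1  1  1  2  3  3  3  3  4
 G  0  1  1  1  2  3  3  3  4  4
 T  0  1  2  2  2  3  3  3  4  4
 G  0  1  2  2  2  3  3  3  4  4
 A  0  1  2  2  2  3  4  4  4  5

3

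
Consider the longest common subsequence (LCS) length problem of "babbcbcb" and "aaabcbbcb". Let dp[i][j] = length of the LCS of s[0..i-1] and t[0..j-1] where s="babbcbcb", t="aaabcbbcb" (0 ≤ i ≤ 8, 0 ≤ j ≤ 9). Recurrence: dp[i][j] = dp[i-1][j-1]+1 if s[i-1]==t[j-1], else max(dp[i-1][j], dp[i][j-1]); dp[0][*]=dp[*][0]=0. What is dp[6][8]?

   ''  a  a  a  b  c  b  b  c  b
''  0  0  0  0  0  0  0  0  0  0
 b  0  0  0  0  1  1  1  1  1  1
 a  0  1  1  1  1  1  1  1  1  1
 b  0  1  1  1  2  2  2  2  2  2
 b  0  1  1  1  2  2  3  3  3  3
 c  0  1  1  1  2  3  3  3  4  4
 b  0  1  1  1  2  3  4  4  4  5
 c  0  1  1  1  2  3  4  4  5  5
 b  0  1  1  1  2  3  4  5  5  6

4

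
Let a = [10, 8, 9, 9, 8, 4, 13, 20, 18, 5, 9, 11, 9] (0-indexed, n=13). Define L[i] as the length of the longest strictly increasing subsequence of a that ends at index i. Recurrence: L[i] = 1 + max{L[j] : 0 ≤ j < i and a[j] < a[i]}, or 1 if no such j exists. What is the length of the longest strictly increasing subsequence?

   i    0    1    2    3    4    5    6    7    8    9   10   11   12
a[i]   10    8    9    9    8    4   13   20   18    5    9   11    9
L[i]    1    1    2    2    1    1    3    4    4    2    3    4    3

4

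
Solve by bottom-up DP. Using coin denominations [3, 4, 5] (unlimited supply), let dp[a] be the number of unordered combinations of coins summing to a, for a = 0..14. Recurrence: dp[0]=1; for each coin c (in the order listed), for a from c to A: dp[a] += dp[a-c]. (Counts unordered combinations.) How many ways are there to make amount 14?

3

after  coin     0     1     2     3     4     5     6     7     8     9    10    11    12    13    14
          3     1     0     0     1     0     0     1     0     0     1     0     0     1     0     0
          4     1     0     0     1     1     0     1     1     1     1     1     1     2     1     1
          5     1     0     0     1     1     1     1     1     2     2     2     2     3     3     3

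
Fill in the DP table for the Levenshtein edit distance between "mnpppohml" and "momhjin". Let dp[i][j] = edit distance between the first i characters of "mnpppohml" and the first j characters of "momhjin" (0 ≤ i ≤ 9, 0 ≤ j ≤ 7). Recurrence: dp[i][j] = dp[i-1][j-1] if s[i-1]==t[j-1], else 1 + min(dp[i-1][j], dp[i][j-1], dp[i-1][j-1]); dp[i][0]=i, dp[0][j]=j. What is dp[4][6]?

   ''  m  o  m  h  j  i  n
''  0  1  2  3  4  5  6  7
 m  1  0  1  2  3  4  5  6
 n  2  1  1  2  3  4  5  5
 p  3  2  2  2  3  4  5  6
 p  4  3  3  3  3  4  5  6
 p  5  4  4  4  4  4  5  6
 o  6  5  4  5  5  5  5  6
 h  7  6  5  5  5  6  6  6
 m  8  7  6  5  6  6  7  7
 l  9  8  7  6  6  7  7  8

5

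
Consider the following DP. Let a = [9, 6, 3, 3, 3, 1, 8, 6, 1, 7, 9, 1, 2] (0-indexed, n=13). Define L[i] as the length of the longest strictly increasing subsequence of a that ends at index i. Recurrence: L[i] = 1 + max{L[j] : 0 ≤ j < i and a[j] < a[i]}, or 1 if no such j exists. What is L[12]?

2

   i    0    1    2    3    4    5    6    7    8    9   10   11   12
a[i]    9    6    3    3    3    1    8    6    1    7    9    1    2
L[i]    1    1    1    1    1    1    2    2    1    3    4    1    2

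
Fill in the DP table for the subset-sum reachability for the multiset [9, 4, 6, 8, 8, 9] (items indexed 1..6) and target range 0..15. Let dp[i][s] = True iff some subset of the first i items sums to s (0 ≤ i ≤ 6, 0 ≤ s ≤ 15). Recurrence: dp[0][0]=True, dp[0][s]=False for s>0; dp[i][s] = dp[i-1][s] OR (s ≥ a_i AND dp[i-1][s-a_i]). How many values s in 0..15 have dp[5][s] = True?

i\s   0   1   2   3   4   5   6   7   8   9  10  11  12  13  14  15
  0   T   F   F   F   F   F   F   F   F   F   F   F   F   F   F   F
  1   T   F   F   F   F   F   F   F   F   T   F   F   F   F   F   F
  2   T   F   F   F   T   F   F   F   F   T   F   F   F   T   F   F
  3   T   F   F   F   T   F   T   F   F   T   T   F   F   T   F   T
  4   T   F   F   F   T   F   T   F   T   T   T   F   T   T   T   T
  5   T   F   F   F   T   F   T   F   T   T   T   F   T   T   T   T
  6   T   F   F   F   T   F   T   F   T   T   T   F   T   T   T   T

10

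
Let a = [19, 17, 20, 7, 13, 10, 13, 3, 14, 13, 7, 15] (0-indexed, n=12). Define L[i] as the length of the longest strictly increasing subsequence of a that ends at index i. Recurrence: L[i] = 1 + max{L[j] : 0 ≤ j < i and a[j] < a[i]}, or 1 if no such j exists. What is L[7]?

   i    0    1    2    3    4    5    6    7    8    9   10   11
a[i]   19   17   20    7   13   10   13    3   14   13    7   15
L[i]    1    1    2    1    2    2    3    1    4    3    2    5

1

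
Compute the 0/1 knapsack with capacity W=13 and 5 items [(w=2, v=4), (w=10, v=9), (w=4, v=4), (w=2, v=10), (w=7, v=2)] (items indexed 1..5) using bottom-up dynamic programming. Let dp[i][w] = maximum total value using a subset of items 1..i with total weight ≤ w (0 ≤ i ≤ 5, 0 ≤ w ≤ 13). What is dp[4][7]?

14

i\w   0   1   2   3   4   5   6   7   8   9  10  11  12  13
  0   0   0   0   0   0   0   0   0   0   0   0   0   0   0
  1   0   0   4   4   4   4   4   4   4   4   4   4   4   4
  2   0   0   4   4   4   4   4   4   4   4   9   9  13  13
  3   0   0   4   4   4   4   8   8   8   8   9   9  13  13
  4   0   0  10  10  14  14  14  14  18  18  18  18  19  19
  5   0   0  10  10  14  14  14  14  18  18  18  18  19  19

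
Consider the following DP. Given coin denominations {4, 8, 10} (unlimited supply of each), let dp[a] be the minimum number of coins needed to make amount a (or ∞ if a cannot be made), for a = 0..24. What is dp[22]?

3

 a  0  1  2  3  4  5  6  7  8  9 10 11 12 13 14 15 16 17 18 19 20 21 22 23 24
dp  0  -  -  -  1  -  -  -  1  -  1  -  2  -  2  -  2  -  2  -  2  -  3  -  3
(- denotes ∞ / unreachable)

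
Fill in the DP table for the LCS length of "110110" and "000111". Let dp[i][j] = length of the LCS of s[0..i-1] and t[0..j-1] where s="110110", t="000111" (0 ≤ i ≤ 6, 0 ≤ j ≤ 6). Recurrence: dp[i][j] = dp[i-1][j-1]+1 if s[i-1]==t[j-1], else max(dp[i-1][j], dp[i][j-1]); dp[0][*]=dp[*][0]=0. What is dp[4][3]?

1

   ''  0  0  0  1  1  1
''  0  0  0  0  0  0  0
 1  0  0  0  0  1  1  1
 1  0  0  0  0  1  2  2
 0  0  1  1  1  1  2  2
 1  0  1  1  1  2  2  3
 1  0  1  1  1  2  3  3
 0  0  1  2  2  2  3  3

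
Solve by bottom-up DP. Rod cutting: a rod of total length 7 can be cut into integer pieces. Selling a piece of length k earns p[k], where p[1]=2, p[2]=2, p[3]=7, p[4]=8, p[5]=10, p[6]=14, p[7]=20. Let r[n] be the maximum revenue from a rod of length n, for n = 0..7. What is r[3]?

   n    0    1    2    3    4    5    6    7
r[n]    0    2    4    7    9   11   14   20

7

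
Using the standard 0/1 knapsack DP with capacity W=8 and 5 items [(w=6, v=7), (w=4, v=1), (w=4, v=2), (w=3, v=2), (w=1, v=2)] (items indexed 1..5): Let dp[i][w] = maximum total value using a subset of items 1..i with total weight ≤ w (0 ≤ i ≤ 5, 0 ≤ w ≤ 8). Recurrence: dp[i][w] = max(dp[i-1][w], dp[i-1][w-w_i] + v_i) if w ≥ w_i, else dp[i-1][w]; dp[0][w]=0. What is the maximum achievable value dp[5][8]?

i\w   0   1   2   3   4   5   6   7   8
  0   0   0   0   0   0   0   0   0   0
  1   0   0   0   0   0   0   7   7   7
  2   0   0   0   0   1   1   7   7   7
  3   0   0   0   0   2   2   7   7   7
  4   0   0   0   2   2   2   7   7   7
  5   0   2   2   2   4   4   7   9   9

9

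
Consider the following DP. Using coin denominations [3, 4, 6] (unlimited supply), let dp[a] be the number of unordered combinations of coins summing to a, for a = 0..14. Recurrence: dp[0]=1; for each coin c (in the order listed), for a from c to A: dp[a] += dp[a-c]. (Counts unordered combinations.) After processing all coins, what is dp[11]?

1

after  coin     0     1     2     3     4     5     6     7     8     9    10    11    12    13    14
          3     1     0     0     1     0     0     1     0     0     1     0     0     1     0     0
          4     1     0     0     1     1     0     1     1     1     1     1     1     2     1     1
          6     1     0     0     1     1     0     2     1     1     2     2     1     4     2     2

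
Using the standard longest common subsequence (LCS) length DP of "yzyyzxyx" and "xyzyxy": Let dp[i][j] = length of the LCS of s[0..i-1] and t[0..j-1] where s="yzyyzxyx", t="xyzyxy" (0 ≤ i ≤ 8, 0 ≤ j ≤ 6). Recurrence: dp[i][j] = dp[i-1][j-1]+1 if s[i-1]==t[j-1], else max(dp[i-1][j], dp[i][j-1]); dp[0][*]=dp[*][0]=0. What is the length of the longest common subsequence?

5

   ''  x  y  z  y  x  y
''  0  0  0  0  0  0  0
 y  0  0  1  1  1  1  1
 z  0  0  1  2  2  2  2
 y  0  0  1  2  3  3  3
 y  0  0  1  2  3  3  4
 z  0  0  1  2  3  3  4
 x  0  1  1  2  3  4  4
 y  0  1  2  2  3  4  5
 x  0  1  2  2  3  4  5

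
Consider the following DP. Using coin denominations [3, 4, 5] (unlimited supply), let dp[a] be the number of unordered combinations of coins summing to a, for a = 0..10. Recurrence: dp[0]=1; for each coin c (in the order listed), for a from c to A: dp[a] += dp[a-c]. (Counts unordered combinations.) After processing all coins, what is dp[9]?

2

after  coin     0     1     2     3     4     5     6     7     8     9    10
          3     1     0     0     1     0     0     1     0     0     1     0
          4     1     0     0     1     1     0     1     1     1     1     1
          5     1     0     0     1     1     1     1     1     2     2     2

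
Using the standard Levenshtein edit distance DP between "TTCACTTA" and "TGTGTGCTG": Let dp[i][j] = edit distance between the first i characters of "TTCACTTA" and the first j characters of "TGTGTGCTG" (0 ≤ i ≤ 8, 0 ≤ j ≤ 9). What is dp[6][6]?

   ''  T  G  T  G  T  G  C  T  G
''  0  1  2  3  4  5  6  7  8  9
 T  1  0  1  2  3  4  5  6  7  8
 T  2  1  1  1  2  3  4  5  6  7
 C  3  2  2  2  2  3  4  4  5  6
 A  4  3  3  3  3  3  4  5  5  6
 C  5  4  4  4  4  4  4  4  5  6
 T  6  5  5  4  5  4  5  5  4  5
 T  7  6  6  5  5  5  5  6  5  5
 A  8  7  7  6  6  6  6  6  6  6

5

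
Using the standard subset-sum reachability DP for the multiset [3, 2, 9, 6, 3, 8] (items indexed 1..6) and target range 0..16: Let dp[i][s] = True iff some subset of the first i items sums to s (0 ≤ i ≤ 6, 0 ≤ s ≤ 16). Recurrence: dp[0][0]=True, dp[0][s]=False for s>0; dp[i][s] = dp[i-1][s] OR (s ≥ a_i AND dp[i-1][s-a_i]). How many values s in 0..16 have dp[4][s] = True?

i\s   0   1   2   3   4   5   6   7   8   9  10  11  12  13  14  15  16
  0   T   F   F   F   F   F   F   F   F   F   F   F   F   F   F   F   F
  1   T   F   F   T   F   F   F   F   F   F   F   F   F   F   F   F   F
  2   T   F   T   T   F   T   F   F   F   F   F   F   F   F   F   F   F
  3   T   F   T   T   F   T   F   F   F   T   F   T   T   F   T   F   F
  4   T   F   T   T   F   T   T   F   T   T   F   T   T   F   T   T   F
  5   T   F   T   T   F   T   T   F   T   T   F   T   T   F   T   T   F
  6   T   F   T   T   F   T   T   F   T   T   T   T   T   T   T   T   T

11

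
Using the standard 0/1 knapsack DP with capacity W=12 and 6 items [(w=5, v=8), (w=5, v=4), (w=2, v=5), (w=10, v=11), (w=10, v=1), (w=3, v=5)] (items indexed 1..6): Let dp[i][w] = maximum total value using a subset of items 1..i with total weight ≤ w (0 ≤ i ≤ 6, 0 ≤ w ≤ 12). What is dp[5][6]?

8

i\w   0   1   2   3   4   5   6   7   8   9  10  11  12
  0   0   0   0   0   0   0   0   0   0   0   0   0   0
  1   0   0   0   0   0   8   8   8   8   8   8   8   8
  2   0   0   0   0   0   8   8   8   8   8  12  12  12
  3   0   0   5   5   5   8   8  13  13  13  13  13  17
  4   0   0   5   5   5   8   8  13  13  13  13  13  17
  5   0   0   5   5   5   8   8  13  13  13  13  13  17
  6   0   0   5   5   5  10  10  13  13  13  18  18  18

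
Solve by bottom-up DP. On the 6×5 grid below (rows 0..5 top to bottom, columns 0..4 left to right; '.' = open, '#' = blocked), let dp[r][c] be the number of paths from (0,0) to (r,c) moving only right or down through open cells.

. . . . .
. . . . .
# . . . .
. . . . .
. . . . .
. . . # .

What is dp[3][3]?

16

r\c   0   1   2   3   4
  0   1   1   1   1   1
  1   1   2   3   4   5
  2   0   2   5   9  14
  3   0   2   7  16  30
  4   0   2   9  25  55
  5   0   2  11   0  55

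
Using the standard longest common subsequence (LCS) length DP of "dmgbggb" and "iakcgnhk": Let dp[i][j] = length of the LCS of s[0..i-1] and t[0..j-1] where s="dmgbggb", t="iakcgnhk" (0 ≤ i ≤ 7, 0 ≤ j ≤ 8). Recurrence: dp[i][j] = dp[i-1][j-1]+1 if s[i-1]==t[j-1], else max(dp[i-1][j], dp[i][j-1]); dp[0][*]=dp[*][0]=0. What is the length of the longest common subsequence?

1

   ''  i  a  k  c  g  n  h  k
''  0  0  0  0  0  0  0  0  0
 d  0  0  0  0  0  0  0  0  0
 m  0  0  0  0  0  0  0  0  0
 g  0  0  0  0  0  1  1  1  1
 b  0  0  0  0  0  1  1  1  1
 g  0  0  0  0  0  1  1  1  1
 g  0  0  0  0  0  1  1  1  1
 b  0  0  0  0  0  1  1  1  1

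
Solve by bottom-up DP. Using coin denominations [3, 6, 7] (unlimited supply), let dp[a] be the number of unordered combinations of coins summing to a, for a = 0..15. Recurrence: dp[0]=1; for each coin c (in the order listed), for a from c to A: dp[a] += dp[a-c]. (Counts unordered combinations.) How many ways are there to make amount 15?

3

after  coin     0     1     2     3     4     5     6     7     8     9    10    11    12    13    14    15
          3     1     0     0     1     0     0     1     0     0     1     0     0     1     0     0     1
          6     1     0     0     1     0     0     2     0     0     2     0     0     3     0     0     3
          7     1     0     0     1     0     0     2     1     0     2     1     0     3     2     1     3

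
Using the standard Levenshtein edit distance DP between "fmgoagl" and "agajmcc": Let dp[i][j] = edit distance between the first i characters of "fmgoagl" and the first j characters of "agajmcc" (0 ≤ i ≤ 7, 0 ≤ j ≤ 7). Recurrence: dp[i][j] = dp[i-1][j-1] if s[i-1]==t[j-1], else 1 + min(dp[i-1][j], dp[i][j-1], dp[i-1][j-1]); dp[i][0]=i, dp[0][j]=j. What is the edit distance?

7

   ''  a  g  a  j  m  c  c
''  0  1  2  3  4  5  6  7
 f  1  1  2  3  4  5  6  7
 m  2  2  2  3  4  4  5  6
 g  3  3  2  3  4  5  5  6
 o  4  4  3  3  4  5  6  6
 a  5  4  4  3  4  5  6  7
 g  6  5  4  4  4  5  6  7
 l  7  6  5  5  5  5  6  7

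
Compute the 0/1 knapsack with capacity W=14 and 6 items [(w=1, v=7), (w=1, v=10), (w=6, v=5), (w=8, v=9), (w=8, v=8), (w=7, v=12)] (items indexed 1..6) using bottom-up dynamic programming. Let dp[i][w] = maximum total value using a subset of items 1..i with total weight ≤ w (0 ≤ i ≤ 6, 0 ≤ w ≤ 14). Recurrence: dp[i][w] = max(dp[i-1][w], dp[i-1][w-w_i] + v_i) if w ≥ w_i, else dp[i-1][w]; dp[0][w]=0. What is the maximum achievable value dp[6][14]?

29

i\w   0   1   2   3   4   5   6   7   8   9  10  11  12  13  14
  0   0   0   0   0   0   0   0   0   0   0   0   0   0   0   0
  1   0   7   7   7   7   7   7   7   7   7   7   7   7   7   7
  2   0  10  17  17  17  17  17  17  17  17  17  17  17  17  17
  3   0  10  17  17  17  17  17  17  22  22  22  22  22  22  22
  4   0  10  17  17  17  17  17  17  22  22  26  26  26  26  26
  5   0  10  17  17  17  17  17  17  22  22  26  26  26  26  26
  6   0  10  17  17  17  17  17  17  22  29  29  29  29  29  29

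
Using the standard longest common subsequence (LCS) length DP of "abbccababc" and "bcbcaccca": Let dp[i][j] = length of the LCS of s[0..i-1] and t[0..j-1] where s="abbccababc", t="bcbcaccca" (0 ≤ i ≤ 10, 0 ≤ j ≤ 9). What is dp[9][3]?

   ''  b  c  b  c  a  c  c  c  a
''  0  0  0  0  0  0  0  0  0  0
 a  0  0  0  0  0  1  1  1  1  1
 b  0  1  1  1  1  1  1  1  1  1
 b  0  1  1  2  2  2  2  2  2  2
 c  0  1  2  2  3  3  3  3  3  3
 c  0  1  2  2  3  3  4  4  4  4
 a  0  1  2  2  3  4  4  4  4  5
 b  0  1  2  3  3  4  4  4  4  5
 a  0  1  2  3  3  4  4  4  4  5
 b  0  1  2  3  3  4  4  4  4  5
 c  0  1  2  3  4  4  5  5  5  5

3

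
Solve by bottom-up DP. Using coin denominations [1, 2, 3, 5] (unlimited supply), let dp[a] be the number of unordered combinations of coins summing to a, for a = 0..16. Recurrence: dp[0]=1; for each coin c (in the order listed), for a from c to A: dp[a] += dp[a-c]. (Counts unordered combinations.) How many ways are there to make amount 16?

after  coin     0     1     2     3     4     5     6     7     8     9    10    11    12    13    14    15    16
          1     1     1     1     1     1     1     1     1     1     1     1     1     1     1     1     1     1
          2     1     1     2     2     3     3     4     4     5     5     6     6     7     7     8     8     9
          3     1     1     2     3     4     5     7     8    10    12    14    16    19    21    24    27    30
          5     1     1     2     3     4     6     8    10    13    16    20    24    29    34    40    47    54

54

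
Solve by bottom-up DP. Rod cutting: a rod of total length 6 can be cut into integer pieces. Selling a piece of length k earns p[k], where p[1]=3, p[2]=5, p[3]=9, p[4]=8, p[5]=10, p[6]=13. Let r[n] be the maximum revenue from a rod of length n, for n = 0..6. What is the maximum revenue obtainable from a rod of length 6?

18

   n    0    1    2    3    4    5    6
r[n]    0    3    6    9   12   15   18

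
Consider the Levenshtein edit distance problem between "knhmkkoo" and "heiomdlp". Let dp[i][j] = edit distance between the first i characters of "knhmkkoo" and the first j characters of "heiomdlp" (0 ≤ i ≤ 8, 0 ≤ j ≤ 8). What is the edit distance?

8

   ''  h  e  i  o  m  d  l  p
''  0  1  2  3  4  5  6  7  8
 k  1  1  2  3  4  5  6  7  8
 n  2  2  2  3  4  5  6  7  8
 h  3  2  3  3  4  5  6  7  8
 m  4  3  3  4  4  4  5  6  7
 k  5  4  4  4  5  5  5  6  7
 k  6  5  5  5  5  6  6  6  7
 o  7  6  6  6  5  6  7  7  7
 o  8  7  7  7  6  6  7  8  8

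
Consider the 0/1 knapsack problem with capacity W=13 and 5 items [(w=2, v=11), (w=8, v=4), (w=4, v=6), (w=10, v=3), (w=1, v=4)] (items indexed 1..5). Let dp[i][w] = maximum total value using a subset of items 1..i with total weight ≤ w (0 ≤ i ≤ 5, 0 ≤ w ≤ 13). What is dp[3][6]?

17

i\w   0   1   2   3   4   5   6   7   8   9  10  11  12  13
  0   0   0   0   0   0   0   0   0   0   0   0   0   0   0
  1   0   0  11  11  11  11  11  11  11  11  11  11  11  11
  2   0   0  11  11  11  11  11  11  11  11  15  15  15  15
  3   0   0  11  11  11  11  17  17  17  17  17  17  17  17
  4   0   0  11  11  11  11  17  17  17  17  17  17  17  17
  5   0   4  11  15  15  15  17  21  21  21  21  21  21  21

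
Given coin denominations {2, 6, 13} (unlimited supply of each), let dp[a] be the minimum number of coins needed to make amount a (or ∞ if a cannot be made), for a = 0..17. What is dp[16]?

 a  0  1  2  3  4  5  6  7  8  9 10 11 12 13 14 15 16 17
dp  0  -  1  -  2  -  1  -  2  -  3  -  2  1  3  2  4  3
(- denotes ∞ / unreachable)

4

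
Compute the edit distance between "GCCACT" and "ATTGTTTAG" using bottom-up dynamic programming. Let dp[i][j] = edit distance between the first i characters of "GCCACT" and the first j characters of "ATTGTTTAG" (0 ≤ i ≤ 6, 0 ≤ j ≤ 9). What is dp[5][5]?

5

   ''  A  T  T  G  T  T  T  A  G
''  0  1  2  3  4  5  6  7  8  9
 G  1  1  2  3  3  4  5  6  7  8
 C  2  2  2  3  4  4  5  6  7  8
 C  3  3  3  3  4  5  5  6  7  8
 A  4  3  4  4  4  5  6  6  6  7
 C  5  4  4  5  5  5  6  7  7  7
 T  6  5  4  4  5  5  5  6  7  8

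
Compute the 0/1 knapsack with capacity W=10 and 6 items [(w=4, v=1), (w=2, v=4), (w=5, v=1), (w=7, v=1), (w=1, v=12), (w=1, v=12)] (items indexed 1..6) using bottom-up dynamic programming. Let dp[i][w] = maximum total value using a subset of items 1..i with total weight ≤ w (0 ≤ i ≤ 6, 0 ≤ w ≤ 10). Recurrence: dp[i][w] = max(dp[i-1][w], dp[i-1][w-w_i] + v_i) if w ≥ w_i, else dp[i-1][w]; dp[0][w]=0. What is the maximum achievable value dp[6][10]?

i\w   0   1   2   3   4   5   6   7   8   9  10
  0   0   0   0   0   0   0   0   0   0   0   0
  1   0   0   0   0   1   1   1   1   1   1   1
  2   0   0   4   4   4   4   5   5   5   5   5
  3   0   0   4   4   4   4   5   5   5   5   5
  4   0   0   4   4   4   4   5   5   5   5   5
  5   0  12  12  16  16  16  16  17  17  17  17
  6   0  12  24  24  28  28  28  28  29  29  29

29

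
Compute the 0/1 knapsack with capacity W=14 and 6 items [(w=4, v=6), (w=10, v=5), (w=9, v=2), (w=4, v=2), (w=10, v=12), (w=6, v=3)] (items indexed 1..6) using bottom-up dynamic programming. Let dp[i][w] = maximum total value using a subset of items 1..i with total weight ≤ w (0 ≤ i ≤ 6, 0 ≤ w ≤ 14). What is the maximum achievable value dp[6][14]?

i\w   0   1   2   3   4   5   6   7   8   9  10  11  12  13  14
  0   0   0   0   0   0   0   0   0   0   0   0   0   0   0   0
  1   0   0   0   0   6   6   6   6   6   6   6   6   6   6   6
  2   0   0   0   0   6   6   6   6   6   6   6   6   6   6  11
  3   0   0   0   0   6   6   6   6   6   6   6   6   6   8  11
  4   0   0   0   0   6   6   6   6   8   8   8   8   8   8  11
  5   0   0   0   0   6   6   6   6   8   8  12  12  12  12  18
  6   0   0   0   0   6   6   6   6   8   8  12  12  12  12  18

18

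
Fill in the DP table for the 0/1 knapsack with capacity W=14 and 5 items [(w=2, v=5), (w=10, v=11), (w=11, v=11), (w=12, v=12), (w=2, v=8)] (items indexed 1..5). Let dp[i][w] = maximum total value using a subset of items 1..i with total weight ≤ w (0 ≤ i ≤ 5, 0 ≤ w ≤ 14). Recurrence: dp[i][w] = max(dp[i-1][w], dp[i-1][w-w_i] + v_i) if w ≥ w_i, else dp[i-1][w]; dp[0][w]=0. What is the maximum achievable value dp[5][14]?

24

i\w   0   1   2   3   4   5   6   7   8   9  10  11  12  13  14
  0   0   0   0   0   0   0   0   0   0   0   0   0   0   0   0
  1   0   0   5   5   5   5   5   5   5   5   5   5   5   5   5
  2   0   0   5   5   5   5   5   5   5   5  11  11  16  16  16
  3   0   0   5   5   5   5   5   5   5   5  11  11  16  16  16
  4   0   0   5   5   5   5   5   5   5   5  11  11  16  16  17
  5   0   0   8   8  13  13  13  13  13  13  13  13  19  19  24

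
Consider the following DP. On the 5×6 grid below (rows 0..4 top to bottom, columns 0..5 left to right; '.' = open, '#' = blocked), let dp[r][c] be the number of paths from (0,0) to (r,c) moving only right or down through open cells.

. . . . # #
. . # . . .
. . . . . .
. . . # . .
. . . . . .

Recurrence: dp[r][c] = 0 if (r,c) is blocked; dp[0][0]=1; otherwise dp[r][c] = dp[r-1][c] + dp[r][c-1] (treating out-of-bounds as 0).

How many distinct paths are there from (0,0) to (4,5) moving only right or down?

r\c   0   1   2   3   4   5
  0   1   1   1   1   0   0
  1   1   2   0   1   1   1
  2   1   3   3   4   5   6
  3   1   4   7   0   5  11
  4   1   5  12  12  17  28

28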